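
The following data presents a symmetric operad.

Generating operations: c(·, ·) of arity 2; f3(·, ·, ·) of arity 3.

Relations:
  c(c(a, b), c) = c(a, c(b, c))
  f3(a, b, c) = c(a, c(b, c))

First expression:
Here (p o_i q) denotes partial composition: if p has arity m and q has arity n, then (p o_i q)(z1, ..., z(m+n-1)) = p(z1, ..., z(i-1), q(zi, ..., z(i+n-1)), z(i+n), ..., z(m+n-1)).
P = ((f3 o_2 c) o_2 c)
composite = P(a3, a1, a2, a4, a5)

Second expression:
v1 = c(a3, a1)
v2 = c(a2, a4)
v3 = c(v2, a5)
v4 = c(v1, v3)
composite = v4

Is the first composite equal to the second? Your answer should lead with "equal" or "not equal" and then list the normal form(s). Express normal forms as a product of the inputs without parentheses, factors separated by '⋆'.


Reducing the first expression gives a3 ⋆ a1 ⋆ a2 ⋆ a4 ⋆ a5
Reducing the second expression gives a3 ⋆ a1 ⋆ a2 ⋆ a4 ⋆ a5
The normal forms match — equal.

equal — both sides give a3 ⋆ a1 ⋆ a2 ⋆ a4 ⋆ a5


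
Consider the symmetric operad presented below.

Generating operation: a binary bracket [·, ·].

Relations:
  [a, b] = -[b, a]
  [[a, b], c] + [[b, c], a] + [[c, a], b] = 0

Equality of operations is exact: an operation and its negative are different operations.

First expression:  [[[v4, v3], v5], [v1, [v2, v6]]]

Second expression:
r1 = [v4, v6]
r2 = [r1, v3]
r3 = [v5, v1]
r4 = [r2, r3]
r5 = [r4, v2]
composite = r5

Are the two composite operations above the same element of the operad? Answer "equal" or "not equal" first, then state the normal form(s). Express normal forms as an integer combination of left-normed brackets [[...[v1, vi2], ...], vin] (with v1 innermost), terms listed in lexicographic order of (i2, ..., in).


not equal; first: [[[[[v1, v2], v6], v3], v4], v5] - [[[[[v1, v2], v6], v4], v3], v5] - [[[[[v1, v2], v6], v5], v3], v4] + [[[[[v1, v2], v6], v5], v4], v3] - [[[[[v1, v6], v2], v3], v4], v5] + [[[[[v1, v6], v2], v4], v3], v5] + [[[[[v1, v6], v2], v5], v3], v4] - [[[[[v1, v6], v2], v5], v4], v3]; second: -[[[[[v1, v5], v3], v4], v6], v2] + [[[[[v1, v5], v3], v6], v4], v2] + [[[[[v1, v5], v4], v6], v3], v2] - [[[[[v1, v5], v6], v4], v3], v2]

In normal form, the first expression is [[[[[v1, v2], v6], v3], v4], v5] - [[[[[v1, v2], v6], v4], v3], v5] - [[[[[v1, v2], v6], v5], v3], v4] + [[[[[v1, v2], v6], v5], v4], v3] - [[[[[v1, v6], v2], v3], v4], v5] + [[[[[v1, v6], v2], v4], v3], v5] + [[[[[v1, v6], v2], v5], v3], v4] - [[[[[v1, v6], v2], v5], v4], v3]
In normal form, the second expression is -[[[[[v1, v5], v3], v4], v6], v2] + [[[[[v1, v5], v3], v6], v4], v2] + [[[[[v1, v5], v4], v6], v3], v2] - [[[[[v1, v5], v6], v4], v3], v2]
Different reductions; not equal.


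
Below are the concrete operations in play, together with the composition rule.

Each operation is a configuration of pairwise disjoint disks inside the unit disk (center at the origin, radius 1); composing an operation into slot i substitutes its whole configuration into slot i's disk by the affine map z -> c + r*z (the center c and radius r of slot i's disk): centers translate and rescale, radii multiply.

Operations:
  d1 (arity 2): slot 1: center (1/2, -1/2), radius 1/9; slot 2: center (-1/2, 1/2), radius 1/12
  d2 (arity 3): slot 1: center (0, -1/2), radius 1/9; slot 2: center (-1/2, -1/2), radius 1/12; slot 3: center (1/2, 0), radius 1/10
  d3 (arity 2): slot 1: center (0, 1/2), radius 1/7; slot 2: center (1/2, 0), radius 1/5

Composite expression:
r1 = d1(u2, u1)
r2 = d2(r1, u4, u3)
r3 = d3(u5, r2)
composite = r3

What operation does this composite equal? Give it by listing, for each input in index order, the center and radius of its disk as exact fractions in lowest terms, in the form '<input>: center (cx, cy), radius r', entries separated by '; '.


u1: center (22/45, -4/45), radius 1/540; u2: center (23/45, -1/9), radius 1/405; u3: center (3/5, 0), radius 1/50; u4: center (2/5, -1/10), radius 1/60; u5: center (0, 1/2), radius 1/7

Affine substitution under d3: radii multiply and u-centers shift.
u5 passes through 1 substitution, ending at center (0, 1/2), radius 1/7
u2 passes through 3 substitutions, ending at center (23/45, -1/9), radius 1/405
u1 passes through 3 substitutions, ending at center (22/45, -4/45), radius 1/540
u4 passes through 2 substitutions, ending at center (2/5, -1/10), radius 1/60
u3 passes through 2 substitutions, ending at center (3/5, 0), radius 1/50


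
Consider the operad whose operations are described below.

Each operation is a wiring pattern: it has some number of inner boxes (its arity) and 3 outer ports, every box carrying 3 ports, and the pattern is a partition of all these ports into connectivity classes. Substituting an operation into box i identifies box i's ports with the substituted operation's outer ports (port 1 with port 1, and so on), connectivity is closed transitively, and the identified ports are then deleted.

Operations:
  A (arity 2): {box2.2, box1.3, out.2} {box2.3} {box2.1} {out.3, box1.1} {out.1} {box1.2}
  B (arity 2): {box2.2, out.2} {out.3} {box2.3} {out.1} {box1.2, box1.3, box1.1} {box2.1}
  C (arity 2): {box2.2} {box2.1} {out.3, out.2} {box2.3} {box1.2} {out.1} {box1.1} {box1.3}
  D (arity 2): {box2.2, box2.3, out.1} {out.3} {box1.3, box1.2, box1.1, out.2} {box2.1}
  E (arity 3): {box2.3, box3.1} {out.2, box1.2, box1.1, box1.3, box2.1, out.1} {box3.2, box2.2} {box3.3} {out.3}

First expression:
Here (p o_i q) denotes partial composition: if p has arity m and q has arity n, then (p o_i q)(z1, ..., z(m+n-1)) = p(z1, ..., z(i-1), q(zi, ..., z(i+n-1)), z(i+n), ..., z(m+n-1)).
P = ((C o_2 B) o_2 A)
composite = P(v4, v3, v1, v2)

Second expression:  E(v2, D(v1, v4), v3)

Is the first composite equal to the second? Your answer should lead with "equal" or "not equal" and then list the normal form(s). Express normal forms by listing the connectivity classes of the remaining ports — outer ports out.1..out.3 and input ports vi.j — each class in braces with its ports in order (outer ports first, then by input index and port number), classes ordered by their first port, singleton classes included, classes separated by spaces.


In normal form, the first expression is {out.1} {out.2, out.3} {v1.1} {v1.2, v3.1, v3.3} {v1.3} {v2.1} {v2.2} {v2.3} {v3.2} {v4.1} {v4.2} {v4.3}
In normal form, the second expression is {out.1, out.2, v2.1, v2.2, v2.3, v4.2, v4.3} {out.3} {v1.1, v1.2, v1.3, v3.2} {v3.1} {v3.3} {v4.1}
Different reductions; not equal.

not equal — first {out.1} {out.2, out.3} {v1.1} {v1.2, v3.1, v3.3} {v1.3} {v2.1} {v2.2} {v2.3} {v3.2} {v4.1} {v4.2} {v4.3}, second {out.1, out.2, v2.1, v2.2, v2.3, v4.2, v4.3} {out.3} {v1.1, v1.2, v1.3, v3.2} {v3.1} {v3.3} {v4.1}


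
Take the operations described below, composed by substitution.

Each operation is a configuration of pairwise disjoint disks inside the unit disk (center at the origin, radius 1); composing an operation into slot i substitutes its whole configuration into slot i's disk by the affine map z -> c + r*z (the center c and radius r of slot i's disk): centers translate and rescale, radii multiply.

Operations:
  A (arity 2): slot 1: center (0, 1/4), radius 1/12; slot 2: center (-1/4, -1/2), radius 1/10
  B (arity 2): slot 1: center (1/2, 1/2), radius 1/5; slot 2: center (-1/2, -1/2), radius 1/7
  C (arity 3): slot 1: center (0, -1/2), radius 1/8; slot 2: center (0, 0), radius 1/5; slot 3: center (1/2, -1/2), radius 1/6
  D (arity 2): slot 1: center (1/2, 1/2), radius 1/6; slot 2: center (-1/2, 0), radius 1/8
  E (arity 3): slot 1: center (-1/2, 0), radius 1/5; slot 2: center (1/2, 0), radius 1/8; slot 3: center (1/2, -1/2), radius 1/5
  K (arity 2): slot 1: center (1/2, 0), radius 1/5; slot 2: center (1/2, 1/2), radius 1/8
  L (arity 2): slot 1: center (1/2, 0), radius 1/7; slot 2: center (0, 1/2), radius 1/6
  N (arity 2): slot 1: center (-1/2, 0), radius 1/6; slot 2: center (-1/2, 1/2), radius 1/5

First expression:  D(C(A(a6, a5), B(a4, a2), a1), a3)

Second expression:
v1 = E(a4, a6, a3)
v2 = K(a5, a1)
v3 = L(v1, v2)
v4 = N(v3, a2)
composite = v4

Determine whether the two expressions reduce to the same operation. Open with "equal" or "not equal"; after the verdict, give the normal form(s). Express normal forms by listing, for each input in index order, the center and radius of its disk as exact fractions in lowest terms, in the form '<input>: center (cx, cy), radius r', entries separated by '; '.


not equal; the first gives a1: center (7/12, 5/12), radius 1/36; a2: center (29/60, 29/60), radius 1/210; a3: center (-1/2, 0), radius 1/8; a4: center (31/60, 31/60), radius 1/150; a5: center (95/192, 13/32), radius 1/480; a6: center (1/2, 27/64), radius 1/576 and the second a1: center (-35/72, 7/72), radius 1/288; a2: center (-1/2, 1/2), radius 1/5; a3: center (-17/42, -1/84), radius 1/210; a4: center (-3/7, 0), radius 1/210; a5: center (-35/72, 1/12), radius 1/180; a6: center (-17/42, 0), radius 1/336


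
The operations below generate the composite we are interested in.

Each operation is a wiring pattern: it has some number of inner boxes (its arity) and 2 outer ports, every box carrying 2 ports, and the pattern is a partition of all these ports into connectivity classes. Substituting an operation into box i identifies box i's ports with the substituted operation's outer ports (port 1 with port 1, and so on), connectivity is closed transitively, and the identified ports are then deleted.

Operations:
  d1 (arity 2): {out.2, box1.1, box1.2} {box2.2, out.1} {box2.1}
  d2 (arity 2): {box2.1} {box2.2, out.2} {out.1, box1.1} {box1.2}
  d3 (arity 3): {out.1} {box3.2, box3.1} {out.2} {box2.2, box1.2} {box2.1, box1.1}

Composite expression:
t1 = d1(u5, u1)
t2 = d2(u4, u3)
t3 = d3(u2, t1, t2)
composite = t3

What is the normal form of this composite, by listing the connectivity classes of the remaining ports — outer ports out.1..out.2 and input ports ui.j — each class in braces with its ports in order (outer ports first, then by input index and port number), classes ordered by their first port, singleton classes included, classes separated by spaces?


{out.1} {out.2} {u1.1} {u1.2, u2.1} {u2.2, u5.1, u5.2} {u3.1} {u3.2, u4.1} {u4.2}

After gluing at d3, chains via deleted ports link the u-ports.
after d1, the pattern on (u5, u1) reads {out.1, u1.2} {out.2, u5.1, u5.2} {u1.1} (out.j = its outer ports)
after d2, the pattern on (u4, u3) reads {out.1, u4.1} {out.2, u3.2} {u3.1} {u4.2} (out.j = its outer ports)
after d3, the pattern on (u2, u5, u1, u4, u3) reads {out.1} {out.2} {u1.1} {u1.2, u2.1} {u2.2, u5.1, u5.2} {u3.1} {u3.2, u4.1} {u4.2} (out.j = its outer ports)


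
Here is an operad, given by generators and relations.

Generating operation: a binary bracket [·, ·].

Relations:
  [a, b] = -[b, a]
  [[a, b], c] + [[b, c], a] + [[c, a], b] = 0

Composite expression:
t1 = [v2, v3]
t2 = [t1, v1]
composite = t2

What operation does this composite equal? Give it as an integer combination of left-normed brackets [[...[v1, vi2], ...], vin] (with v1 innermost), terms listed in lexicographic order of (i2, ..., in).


In the tensor algebra, words opening v1 carry the v1-anchored form.
Composite bracket: [[v2, v3], v1]
Applying ab - ba throughout gives 4 signed words (2^2 = 4).
Coefficients come from the v1-initial words:
  the word v1v2v3 carries sign -1 and contributes -[[v1, v2], v3]
  the word v1v3v2 carries sign +1 and contributes +[[v1, v3], v2]

-[[v1, v2], v3] + [[v1, v3], v2]


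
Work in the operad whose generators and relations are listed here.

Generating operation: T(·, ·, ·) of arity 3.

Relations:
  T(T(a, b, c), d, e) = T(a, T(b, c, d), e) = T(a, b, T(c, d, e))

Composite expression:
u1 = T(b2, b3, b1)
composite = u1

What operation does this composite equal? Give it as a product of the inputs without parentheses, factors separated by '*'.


b2 * b3 * b1


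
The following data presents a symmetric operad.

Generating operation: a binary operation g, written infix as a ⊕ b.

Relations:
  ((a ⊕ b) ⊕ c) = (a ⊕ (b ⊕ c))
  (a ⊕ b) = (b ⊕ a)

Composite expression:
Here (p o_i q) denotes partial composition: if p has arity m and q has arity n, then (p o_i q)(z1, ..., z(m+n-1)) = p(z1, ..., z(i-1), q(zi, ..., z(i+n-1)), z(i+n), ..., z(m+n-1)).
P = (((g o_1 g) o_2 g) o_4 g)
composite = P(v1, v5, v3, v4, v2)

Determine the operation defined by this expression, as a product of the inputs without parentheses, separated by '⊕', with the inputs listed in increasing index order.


v1 ⊕ v2 ⊕ v3 ⊕ v4 ⊕ v5


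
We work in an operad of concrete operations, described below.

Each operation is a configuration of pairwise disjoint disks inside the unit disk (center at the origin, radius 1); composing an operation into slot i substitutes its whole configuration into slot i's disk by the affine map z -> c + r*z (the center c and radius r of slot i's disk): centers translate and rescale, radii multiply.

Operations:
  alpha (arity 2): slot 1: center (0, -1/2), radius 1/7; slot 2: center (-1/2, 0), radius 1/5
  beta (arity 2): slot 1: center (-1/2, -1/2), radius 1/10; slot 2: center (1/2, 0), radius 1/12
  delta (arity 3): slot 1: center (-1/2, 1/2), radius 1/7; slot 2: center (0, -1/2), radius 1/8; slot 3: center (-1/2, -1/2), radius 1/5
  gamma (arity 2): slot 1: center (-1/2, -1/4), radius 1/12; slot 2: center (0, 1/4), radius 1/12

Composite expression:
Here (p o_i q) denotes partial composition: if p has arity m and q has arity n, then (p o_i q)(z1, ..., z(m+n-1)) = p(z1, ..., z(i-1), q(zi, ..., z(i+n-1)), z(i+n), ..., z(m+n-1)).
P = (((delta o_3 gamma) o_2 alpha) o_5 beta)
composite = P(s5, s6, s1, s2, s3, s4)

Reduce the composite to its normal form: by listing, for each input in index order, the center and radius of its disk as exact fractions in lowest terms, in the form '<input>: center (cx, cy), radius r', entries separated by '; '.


s1: center (-1/16, -1/2), radius 1/40; s2: center (-3/5, -11/20), radius 1/60; s3: center (-61/120, -11/24), radius 1/600; s4: center (-59/120, -9/20), radius 1/720; s5: center (-1/2, 1/2), radius 1/7; s6: center (0, -9/16), radius 1/56


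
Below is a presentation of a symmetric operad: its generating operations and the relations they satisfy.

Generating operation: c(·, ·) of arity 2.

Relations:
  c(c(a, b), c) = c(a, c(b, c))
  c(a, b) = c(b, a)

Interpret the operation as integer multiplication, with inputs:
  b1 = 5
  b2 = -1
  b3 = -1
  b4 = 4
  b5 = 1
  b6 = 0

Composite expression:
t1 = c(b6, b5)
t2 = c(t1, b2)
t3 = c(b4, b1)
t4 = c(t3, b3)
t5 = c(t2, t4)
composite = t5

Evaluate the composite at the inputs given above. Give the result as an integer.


0

c(b6, b5) = 0
c(c(b6, b5), b2) = 0
c(b4, b1) = 20
c(c(b4, b1), b3) = -20
c(c(c(b6, b5), b2), c(c(b4, b1), b3)) = 0


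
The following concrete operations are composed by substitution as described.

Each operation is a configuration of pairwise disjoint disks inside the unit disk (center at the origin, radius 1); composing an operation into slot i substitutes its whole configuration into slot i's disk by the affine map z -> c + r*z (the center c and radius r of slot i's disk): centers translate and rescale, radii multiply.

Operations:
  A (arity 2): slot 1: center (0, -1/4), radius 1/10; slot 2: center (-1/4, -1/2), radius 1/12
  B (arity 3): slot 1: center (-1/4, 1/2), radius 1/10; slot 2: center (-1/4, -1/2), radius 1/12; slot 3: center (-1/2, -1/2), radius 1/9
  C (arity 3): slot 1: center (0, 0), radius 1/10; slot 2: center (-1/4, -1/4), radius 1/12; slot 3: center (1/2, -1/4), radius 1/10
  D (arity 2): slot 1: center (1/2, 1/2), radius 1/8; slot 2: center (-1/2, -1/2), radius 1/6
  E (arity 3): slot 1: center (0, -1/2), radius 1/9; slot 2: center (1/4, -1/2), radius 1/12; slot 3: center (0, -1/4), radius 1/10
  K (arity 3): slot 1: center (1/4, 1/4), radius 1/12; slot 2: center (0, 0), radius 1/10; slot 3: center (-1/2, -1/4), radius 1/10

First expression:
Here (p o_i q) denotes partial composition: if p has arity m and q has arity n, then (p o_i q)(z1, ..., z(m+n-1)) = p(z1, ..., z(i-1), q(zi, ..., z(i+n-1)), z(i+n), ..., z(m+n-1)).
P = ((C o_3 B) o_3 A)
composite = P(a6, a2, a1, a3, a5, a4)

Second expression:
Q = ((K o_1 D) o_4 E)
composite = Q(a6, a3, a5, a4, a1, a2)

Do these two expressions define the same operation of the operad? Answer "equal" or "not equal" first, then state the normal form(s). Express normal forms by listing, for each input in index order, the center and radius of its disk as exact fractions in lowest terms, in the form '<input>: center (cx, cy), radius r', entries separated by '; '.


Normal form of the first expression: a1: center (19/40, -81/400), radius 1/1000; a2: center (-1/4, -1/4), radius 1/12; a3: center (189/400, -41/200), radius 1/1200; a4: center (9/20, -3/10), radius 1/90; a5: center (19/40, -3/10), radius 1/120; a6: center (0, 0), radius 1/10
Normal form of the second expression: a1: center (-19/40, -3/10), radius 1/120; a2: center (-1/2, -11/40), radius 1/100; a3: center (5/24, 5/24), radius 1/72; a4: center (-1/2, -3/10), radius 1/90; a5: center (0, 0), radius 1/10; a6: center (7/24, 7/24), radius 1/96
The normal forms differ: not equal.

not equal; first: a1: center (19/40, -81/400), radius 1/1000; a2: center (-1/4, -1/4), radius 1/12; a3: center (189/400, -41/200), radius 1/1200; a4: center (9/20, -3/10), radius 1/90; a5: center (19/40, -3/10), radius 1/120; a6: center (0, 0), radius 1/10; second: a1: center (-19/40, -3/10), radius 1/120; a2: center (-1/2, -11/40), radius 1/100; a3: center (5/24, 5/24), radius 1/72; a4: center (-1/2, -3/10), radius 1/90; a5: center (0, 0), radius 1/10; a6: center (7/24, 7/24), radius 1/96


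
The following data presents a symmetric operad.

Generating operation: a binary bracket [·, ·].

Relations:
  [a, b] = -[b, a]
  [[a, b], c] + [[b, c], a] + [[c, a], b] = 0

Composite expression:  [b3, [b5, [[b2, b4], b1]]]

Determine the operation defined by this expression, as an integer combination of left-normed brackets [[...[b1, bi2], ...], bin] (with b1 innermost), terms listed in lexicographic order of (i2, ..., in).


In the tensor algebra, words opening b1 carry the b1-anchored form.
Composite bracket: [b3, [b5, [[b2, b4], b1]]]
Under [a, b] = ab - ba we get 16 signed associative words (2^4 = 16).
The b1-initial words carry the normal form:
  sign of b1b2b4b5b3 is -1, so it contributes -[[[[b1, b2], b4], b5], b3]
  sign of b1b4b2b5b3 is +1, so it contributes +[[[[b1, b4], b2], b5], b3]

-[[[[b1, b2], b4], b5], b3] + [[[[b1, b4], b2], b5], b3]


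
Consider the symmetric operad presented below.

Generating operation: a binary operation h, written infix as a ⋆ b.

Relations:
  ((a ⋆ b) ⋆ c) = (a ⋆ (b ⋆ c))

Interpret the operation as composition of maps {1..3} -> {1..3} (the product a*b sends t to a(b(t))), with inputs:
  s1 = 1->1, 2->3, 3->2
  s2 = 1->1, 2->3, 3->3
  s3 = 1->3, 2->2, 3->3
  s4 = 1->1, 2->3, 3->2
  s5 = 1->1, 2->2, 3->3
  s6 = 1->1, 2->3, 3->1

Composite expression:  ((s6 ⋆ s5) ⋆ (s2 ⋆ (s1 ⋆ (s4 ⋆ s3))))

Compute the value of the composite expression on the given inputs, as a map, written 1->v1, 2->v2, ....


(s6 ⋆ s5) = 1->1, 2->3, 3->1
(s4 ⋆ s3) = 1->2, 2->3, 3->2
(s1 ⋆ (s4 ⋆ s3)) = 1->3, 2->2, 3->3
(s2 ⋆ (s1 ⋆ (s4 ⋆ s3))) = 1->3, 2->3, 3->3
((s6 ⋆ s5) ⋆ (s2 ⋆ (s1 ⋆ (s4 ⋆ s3)))) = 1->1, 2->1, 3->1

1->1, 2->1, 3->1


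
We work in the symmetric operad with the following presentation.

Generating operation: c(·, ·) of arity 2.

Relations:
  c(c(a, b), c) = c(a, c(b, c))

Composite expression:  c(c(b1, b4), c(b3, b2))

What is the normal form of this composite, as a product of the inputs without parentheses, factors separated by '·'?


b1 · b4 · b3 · b2


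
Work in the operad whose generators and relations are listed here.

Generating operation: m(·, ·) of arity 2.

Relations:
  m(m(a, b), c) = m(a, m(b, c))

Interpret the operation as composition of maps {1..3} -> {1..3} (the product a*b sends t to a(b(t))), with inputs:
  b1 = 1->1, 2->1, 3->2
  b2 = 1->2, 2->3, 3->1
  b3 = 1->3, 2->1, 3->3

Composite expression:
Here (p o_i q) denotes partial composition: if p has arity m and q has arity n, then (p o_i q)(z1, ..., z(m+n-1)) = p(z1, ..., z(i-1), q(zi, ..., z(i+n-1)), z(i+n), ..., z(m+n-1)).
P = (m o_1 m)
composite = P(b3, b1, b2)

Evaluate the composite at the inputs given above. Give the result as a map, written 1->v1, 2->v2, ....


1->3, 2->1, 3->3


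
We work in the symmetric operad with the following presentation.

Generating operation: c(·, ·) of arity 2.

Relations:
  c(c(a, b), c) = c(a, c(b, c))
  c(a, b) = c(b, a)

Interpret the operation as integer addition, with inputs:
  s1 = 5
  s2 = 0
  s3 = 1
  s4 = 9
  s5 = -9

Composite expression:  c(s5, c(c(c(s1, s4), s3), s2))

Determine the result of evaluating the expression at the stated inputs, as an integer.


6

c(s1, s4) = 14
c(c(s1, s4), s3) = 15
c(c(c(s1, s4), s3), s2) = 15
c(s5, c(c(c(s1, s4), s3), s2)) = 6


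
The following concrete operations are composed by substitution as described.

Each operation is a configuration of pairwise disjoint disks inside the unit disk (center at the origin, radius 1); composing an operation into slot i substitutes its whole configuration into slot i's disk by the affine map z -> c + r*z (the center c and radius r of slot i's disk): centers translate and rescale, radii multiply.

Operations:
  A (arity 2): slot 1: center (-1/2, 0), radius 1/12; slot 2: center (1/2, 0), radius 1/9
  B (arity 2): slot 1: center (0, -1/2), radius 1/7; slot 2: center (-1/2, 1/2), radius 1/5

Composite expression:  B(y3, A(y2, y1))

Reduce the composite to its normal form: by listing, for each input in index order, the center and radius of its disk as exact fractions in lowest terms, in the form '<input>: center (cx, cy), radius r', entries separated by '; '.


Only the slot chain above each y matters under B; compose those maps.
for y3, the 1-step affine chain lands on center (0, -1/2), radius 1/7
for y2, the 2-step affine chain lands on center (-3/5, 1/2), radius 1/60
for y1, the 2-step affine chain lands on center (-2/5, 1/2), radius 1/45

y1: center (-2/5, 1/2), radius 1/45; y2: center (-3/5, 1/2), radius 1/60; y3: center (0, -1/2), radius 1/7


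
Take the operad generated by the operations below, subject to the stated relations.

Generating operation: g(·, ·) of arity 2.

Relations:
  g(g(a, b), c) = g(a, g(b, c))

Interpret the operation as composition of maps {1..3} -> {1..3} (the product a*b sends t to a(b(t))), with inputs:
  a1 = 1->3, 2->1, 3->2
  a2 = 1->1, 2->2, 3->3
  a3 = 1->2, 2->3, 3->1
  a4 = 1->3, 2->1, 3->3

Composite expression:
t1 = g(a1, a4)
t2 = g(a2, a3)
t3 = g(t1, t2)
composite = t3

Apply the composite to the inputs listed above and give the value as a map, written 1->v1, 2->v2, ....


1->3, 2->2, 3->2


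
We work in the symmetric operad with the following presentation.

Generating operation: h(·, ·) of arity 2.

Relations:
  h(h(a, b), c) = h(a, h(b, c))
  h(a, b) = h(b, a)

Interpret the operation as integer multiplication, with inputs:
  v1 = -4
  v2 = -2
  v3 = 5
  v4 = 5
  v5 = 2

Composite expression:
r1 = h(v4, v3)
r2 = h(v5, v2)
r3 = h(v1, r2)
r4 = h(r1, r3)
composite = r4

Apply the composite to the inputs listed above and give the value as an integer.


400


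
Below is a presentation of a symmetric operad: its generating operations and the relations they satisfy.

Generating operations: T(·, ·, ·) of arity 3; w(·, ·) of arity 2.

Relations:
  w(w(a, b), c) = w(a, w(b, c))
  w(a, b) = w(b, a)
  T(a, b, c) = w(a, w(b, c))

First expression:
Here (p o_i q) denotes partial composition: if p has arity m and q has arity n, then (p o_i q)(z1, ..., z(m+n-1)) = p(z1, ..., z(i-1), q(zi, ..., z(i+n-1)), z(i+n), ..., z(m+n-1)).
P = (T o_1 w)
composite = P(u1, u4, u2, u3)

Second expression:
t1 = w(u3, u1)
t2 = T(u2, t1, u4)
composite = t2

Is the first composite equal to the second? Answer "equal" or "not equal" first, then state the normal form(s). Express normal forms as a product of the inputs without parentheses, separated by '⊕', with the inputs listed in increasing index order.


equal; the common form is u1 ⊕ u2 ⊕ u3 ⊕ u4

The first composite normalizes to u1 ⊕ u2 ⊕ u3 ⊕ u4
The second composite normalizes to u1 ⊕ u2 ⊕ u3 ⊕ u4
The normal forms match — equal.


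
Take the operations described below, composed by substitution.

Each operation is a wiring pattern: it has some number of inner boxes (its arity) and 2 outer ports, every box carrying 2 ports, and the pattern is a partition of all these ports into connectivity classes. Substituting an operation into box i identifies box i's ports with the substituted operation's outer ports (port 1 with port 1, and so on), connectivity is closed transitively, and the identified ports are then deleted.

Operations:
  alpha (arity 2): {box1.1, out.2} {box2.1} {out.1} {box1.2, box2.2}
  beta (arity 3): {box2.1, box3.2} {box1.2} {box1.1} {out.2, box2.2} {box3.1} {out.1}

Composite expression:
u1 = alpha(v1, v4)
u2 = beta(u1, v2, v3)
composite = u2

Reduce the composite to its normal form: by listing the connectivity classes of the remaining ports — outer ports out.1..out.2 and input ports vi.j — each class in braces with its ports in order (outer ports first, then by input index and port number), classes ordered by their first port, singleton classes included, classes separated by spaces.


{out.1} {out.2, v2.2} {v1.1} {v1.2, v4.2} {v2.1, v3.2} {v3.1} {v4.1}

Connectivity passes through glued beta-boundaries; trace each wire chain.
through alpha, on inputs (v1, v4): {out.1} {out.2, v1.1} {v1.2, v4.2} {v4.1} (out.j = stage outer ports)
through beta, on inputs (v1, v4, v2, v3): {out.1} {out.2, v2.2} {v1.1} {v1.2, v4.2} {v2.1, v3.2} {v3.1} {v4.1} (out.j = stage outer ports)


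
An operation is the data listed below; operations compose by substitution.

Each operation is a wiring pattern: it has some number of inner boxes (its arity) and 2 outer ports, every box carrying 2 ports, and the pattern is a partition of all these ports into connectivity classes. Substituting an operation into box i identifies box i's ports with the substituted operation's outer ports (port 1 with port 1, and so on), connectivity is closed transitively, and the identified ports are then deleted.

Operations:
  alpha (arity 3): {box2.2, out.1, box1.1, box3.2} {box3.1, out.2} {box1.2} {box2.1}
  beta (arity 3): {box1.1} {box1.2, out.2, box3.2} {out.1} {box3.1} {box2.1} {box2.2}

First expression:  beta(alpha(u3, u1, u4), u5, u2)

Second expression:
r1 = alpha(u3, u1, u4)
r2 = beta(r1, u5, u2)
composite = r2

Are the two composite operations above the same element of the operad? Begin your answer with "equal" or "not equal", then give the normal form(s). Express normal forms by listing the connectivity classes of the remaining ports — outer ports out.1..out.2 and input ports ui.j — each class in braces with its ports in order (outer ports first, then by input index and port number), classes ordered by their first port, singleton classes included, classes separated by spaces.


equal — both sides give {out.1} {out.2, u2.2, u4.1} {u1.1} {u1.2, u3.1, u4.2} {u2.1} {u3.2} {u5.1} {u5.2}

The first composite normalizes to {out.1} {out.2, u2.2, u4.1} {u1.1} {u1.2, u3.1, u4.2} {u2.1} {u3.2} {u5.1} {u5.2}
The second composite normalizes to {out.1} {out.2, u2.2, u4.1} {u1.1} {u1.2, u3.1, u4.2} {u2.1} {u3.2} {u5.1} {u5.2}
The forms coincide; equal.


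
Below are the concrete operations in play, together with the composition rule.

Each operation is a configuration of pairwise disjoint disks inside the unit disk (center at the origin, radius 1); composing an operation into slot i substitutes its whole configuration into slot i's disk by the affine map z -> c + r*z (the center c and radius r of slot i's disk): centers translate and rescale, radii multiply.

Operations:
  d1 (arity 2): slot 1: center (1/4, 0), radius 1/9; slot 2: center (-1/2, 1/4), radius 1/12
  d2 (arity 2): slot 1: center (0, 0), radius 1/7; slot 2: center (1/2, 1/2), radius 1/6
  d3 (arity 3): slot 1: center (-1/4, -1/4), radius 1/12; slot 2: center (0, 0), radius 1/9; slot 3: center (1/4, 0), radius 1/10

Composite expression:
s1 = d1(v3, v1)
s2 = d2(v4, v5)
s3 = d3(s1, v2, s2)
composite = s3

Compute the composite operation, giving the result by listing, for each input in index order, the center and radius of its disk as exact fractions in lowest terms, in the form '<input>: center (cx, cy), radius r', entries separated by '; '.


v1: center (-7/24, -11/48), radius 1/144; v2: center (0, 0), radius 1/9; v3: center (-11/48, -1/4), radius 1/108; v4: center (1/4, 0), radius 1/70; v5: center (3/10, 1/20), radius 1/60

Below d3, radii multiply path by path; the v-disk centers shift.
input v3: applying the 2 nested substitutions gives center (-11/48, -1/4), radius 1/108
input v1: applying the 2 nested substitutions gives center (-7/24, -11/48), radius 1/144
input v2: applying the 1 nested substitution gives center (0, 0), radius 1/9
input v4: applying the 2 nested substitutions gives center (1/4, 0), radius 1/70
input v5: applying the 2 nested substitutions gives center (3/10, 1/20), radius 1/60


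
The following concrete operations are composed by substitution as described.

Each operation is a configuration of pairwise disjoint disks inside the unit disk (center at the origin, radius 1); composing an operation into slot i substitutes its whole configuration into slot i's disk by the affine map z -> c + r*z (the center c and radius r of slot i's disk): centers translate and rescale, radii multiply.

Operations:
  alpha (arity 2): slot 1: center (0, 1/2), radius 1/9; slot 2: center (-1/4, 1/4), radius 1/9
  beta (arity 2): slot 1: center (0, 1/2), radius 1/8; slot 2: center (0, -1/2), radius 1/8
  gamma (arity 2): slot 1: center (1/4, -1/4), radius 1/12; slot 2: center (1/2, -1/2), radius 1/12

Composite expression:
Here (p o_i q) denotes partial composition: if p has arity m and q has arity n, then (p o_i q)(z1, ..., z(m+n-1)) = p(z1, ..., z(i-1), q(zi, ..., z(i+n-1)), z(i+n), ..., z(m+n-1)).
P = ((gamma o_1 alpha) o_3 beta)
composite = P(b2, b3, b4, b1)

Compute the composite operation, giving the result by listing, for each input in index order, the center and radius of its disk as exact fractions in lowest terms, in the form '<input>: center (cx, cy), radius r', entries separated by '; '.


b1: center (1/2, -13/24), radius 1/96; b2: center (1/4, -5/24), radius 1/108; b3: center (11/48, -11/48), radius 1/108; b4: center (1/2, -11/24), radius 1/96

Affine substitution under gamma: radii multiply and b-centers shift.
input b2: composing its 2 substitution steps yields center (1/4, -5/24), radius 1/108
input b3: composing its 2 substitution steps yields center (11/48, -11/48), radius 1/108
input b4: composing its 2 substitution steps yields center (1/2, -11/24), radius 1/96
input b1: composing its 2 substitution steps yields center (1/2, -13/24), radius 1/96


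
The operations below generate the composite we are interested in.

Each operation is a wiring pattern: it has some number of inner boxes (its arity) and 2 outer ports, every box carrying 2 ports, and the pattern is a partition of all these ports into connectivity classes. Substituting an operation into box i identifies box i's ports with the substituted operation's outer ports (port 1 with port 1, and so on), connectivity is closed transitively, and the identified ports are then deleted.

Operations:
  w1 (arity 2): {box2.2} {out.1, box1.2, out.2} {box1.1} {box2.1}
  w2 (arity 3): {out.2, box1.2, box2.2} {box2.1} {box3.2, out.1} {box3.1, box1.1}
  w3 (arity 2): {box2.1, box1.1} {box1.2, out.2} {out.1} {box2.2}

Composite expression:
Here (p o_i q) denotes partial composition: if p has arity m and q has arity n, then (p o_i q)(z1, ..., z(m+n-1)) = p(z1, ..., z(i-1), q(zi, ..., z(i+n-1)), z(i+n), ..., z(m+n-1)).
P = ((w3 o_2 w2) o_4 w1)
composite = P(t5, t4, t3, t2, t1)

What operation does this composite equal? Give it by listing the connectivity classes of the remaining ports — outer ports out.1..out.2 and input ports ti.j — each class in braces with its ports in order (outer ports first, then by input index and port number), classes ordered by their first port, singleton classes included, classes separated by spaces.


{out.1} {out.2, t5.2} {t1.1} {t1.2} {t2.1} {t2.2, t4.1, t5.1} {t3.1} {t3.2, t4.2}


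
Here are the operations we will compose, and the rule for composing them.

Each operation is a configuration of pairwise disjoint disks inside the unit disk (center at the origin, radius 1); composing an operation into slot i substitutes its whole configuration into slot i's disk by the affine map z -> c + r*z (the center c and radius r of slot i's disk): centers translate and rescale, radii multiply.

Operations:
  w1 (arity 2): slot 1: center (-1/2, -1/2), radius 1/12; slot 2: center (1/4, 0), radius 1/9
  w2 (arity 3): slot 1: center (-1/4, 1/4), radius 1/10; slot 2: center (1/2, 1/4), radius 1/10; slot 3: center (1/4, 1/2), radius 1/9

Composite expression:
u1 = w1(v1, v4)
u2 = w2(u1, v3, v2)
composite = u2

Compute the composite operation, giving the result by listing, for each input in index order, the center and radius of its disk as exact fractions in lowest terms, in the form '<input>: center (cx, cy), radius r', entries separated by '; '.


v1: center (-3/10, 1/5), radius 1/120; v2: center (1/4, 1/2), radius 1/9; v3: center (1/2, 1/4), radius 1/10; v4: center (-9/40, 1/4), radius 1/90

Affine substitution under w2: radii multiply and v-centers shift.
input v1: composing its 2 substitution steps yields center (-3/10, 1/5), radius 1/120
input v4: composing its 2 substitution steps yields center (-9/40, 1/4), radius 1/90
input v3: composing its 1 substitution step yields center (1/2, 1/4), radius 1/10
input v2: composing its 1 substitution step yields center (1/4, 1/2), radius 1/9


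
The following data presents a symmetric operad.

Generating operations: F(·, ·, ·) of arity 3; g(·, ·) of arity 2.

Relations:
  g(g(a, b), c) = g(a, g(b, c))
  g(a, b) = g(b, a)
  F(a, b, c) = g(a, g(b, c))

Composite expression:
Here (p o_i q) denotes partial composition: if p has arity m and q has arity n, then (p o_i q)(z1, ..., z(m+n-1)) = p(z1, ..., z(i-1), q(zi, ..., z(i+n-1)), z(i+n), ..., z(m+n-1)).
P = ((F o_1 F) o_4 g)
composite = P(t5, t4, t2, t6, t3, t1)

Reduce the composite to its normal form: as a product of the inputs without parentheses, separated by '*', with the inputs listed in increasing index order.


Any arrangement under F is one operation, so sort the t-inputs.
F(t5, t4, t2) reduces to t5 * t4 * t2
g(t6, t3) reduces to t6 * t3
F(F(t5, t4, t2), g(t6, t3), t1) reduces to t5 * t4 * t2 * t6 * t3 * t1
commutativity sorts the factors: t1 * t2 * t3 * t4 * t5 * t6

t1 * t2 * t3 * t4 * t5 * t6


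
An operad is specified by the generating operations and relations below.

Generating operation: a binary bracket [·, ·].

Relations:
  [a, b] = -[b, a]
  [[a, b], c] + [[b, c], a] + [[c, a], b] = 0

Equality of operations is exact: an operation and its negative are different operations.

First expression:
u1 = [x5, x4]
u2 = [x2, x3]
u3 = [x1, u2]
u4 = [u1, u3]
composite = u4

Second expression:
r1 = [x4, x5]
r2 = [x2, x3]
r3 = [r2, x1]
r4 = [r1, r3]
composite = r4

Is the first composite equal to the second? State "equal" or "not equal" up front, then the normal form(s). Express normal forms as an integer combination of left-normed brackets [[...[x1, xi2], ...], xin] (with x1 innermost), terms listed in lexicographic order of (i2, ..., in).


equal: each reduces to [[[[x1, x2], x3], x4], x5] - [[[[x1, x2], x3], x5], x4] - [[[[x1, x3], x2], x4], x5] + [[[[x1, x3], x2], x5], x4]

The first composite normalizes to [[[[x1, x2], x3], x4], x5] - [[[[x1, x2], x3], x5], x4] - [[[[x1, x3], x2], x4], x5] + [[[[x1, x3], x2], x5], x4]
The second composite normalizes to [[[[x1, x2], x3], x4], x5] - [[[[x1, x2], x3], x5], x4] - [[[[x1, x3], x2], x4], x5] + [[[[x1, x3], x2], x5], x4]
Same normal form: equal.


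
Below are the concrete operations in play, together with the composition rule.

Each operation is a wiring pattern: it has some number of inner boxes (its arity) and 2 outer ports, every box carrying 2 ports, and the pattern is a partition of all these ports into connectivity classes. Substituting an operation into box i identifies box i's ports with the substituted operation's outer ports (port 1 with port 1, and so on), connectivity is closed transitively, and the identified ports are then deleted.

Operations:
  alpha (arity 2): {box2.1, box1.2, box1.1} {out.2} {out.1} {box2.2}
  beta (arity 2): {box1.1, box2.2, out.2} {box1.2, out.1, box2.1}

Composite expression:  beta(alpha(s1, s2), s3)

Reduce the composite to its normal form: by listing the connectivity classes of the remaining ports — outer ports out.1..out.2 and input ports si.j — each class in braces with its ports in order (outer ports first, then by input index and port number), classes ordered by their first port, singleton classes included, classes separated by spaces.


{out.1, s3.1} {out.2, s3.2} {s1.1, s1.2, s2.1} {s2.2}


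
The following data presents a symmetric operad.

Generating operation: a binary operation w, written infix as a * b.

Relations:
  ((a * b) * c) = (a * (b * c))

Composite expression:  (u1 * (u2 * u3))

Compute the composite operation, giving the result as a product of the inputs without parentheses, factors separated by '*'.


u1 * u2 * u3

The w-tree's shape is irrelevant; the u-reading-order decides.
(u2 * u3) flattens to u2 * u3
(u1 * (u2 * u3)) flattens to u1 * u2 * u3


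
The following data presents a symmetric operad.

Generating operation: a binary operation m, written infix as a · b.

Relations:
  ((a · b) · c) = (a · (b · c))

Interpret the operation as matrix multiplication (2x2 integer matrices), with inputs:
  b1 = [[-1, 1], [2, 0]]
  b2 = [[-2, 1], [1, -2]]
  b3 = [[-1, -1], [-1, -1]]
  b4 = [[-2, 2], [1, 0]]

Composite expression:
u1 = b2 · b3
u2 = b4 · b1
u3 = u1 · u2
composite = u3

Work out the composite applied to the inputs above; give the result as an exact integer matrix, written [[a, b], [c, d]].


[[5, -1], [5, -1]]

(b2 · b3) = [[1, 1], [1, 1]]
(b4 · b1) = [[6, -2], [-1, 1]]
((b2 · b3) · (b4 · b1)) = [[5, -1], [5, -1]]


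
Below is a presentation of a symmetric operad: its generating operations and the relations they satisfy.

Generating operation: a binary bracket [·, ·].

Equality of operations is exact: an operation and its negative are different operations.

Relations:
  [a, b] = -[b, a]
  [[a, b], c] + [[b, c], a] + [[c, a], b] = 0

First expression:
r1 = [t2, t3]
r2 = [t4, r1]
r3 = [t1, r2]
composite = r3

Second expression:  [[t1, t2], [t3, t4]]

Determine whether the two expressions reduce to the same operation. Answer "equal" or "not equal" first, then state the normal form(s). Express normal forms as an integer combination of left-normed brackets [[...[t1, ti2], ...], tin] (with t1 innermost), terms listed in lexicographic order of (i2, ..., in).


not equal; the first gives -[[[t1, t2], t3], t4] + [[[t1, t3], t2], t4] + [[[t1, t4], t2], t3] - [[[t1, t4], t3], t2] and the second [[[t1, t2], t3], t4] - [[[t1, t2], t4], t3]

The first expression reduces to -[[[t1, t2], t3], t4] + [[[t1, t3], t2], t4] + [[[t1, t4], t2], t3] - [[[t1, t4], t3], t2]
The second expression reduces to [[[t1, t2], t3], t4] - [[[t1, t2], t4], t3]
Different reductions; not equal.


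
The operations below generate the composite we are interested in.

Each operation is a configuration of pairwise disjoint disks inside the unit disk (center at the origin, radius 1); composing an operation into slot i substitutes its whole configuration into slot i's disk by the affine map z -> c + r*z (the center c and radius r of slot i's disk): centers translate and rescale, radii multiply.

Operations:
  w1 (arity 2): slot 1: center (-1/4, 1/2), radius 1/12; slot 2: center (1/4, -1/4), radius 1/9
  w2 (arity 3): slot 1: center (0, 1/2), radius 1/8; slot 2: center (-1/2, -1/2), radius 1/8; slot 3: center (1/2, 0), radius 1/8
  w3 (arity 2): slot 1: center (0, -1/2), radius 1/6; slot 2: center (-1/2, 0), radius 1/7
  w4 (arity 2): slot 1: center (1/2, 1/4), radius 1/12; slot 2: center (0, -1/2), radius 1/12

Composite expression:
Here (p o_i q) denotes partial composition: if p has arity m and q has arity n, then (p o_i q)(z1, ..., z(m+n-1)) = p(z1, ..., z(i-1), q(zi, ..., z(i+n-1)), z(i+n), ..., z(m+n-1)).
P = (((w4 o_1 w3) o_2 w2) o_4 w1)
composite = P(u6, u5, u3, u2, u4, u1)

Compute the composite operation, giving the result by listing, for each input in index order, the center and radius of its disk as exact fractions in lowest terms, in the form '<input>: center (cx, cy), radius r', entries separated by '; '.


u1: center (0, -1/2), radius 1/12; u2: center (1247/2688, 337/1344), radius 1/8064; u3: center (19/42, 41/168), radius 1/672; u4: center (1249/2688, 671/2688), radius 1/6048; u5: center (11/24, 43/168), radius 1/672; u6: center (1/2, 5/24), radius 1/72
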